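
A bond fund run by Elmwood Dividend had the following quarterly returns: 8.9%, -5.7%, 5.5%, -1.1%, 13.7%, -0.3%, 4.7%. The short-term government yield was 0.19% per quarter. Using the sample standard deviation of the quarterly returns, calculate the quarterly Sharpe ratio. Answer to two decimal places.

r̄ = (8.9 − 5.7 + 5.5 − 1.1 + 13.7 − 0.3 + 4.7) / 7 = 3.6714%
Sample σ = √[Σ(r − r̄)² / 6] = √[258.6743 / 6] = √43.1124 = 6.5660%
Sharpe = (r̄ − rf) / σ = (3.6714 − 0.19) / 6.5660 = 3.4814 / 6.5660 = 0.5302

0.53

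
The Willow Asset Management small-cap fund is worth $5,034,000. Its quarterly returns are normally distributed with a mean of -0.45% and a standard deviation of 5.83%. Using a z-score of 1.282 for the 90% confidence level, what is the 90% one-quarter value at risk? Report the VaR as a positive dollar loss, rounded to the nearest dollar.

$398,897

Return at the 90% tail: μ − z·σ = -0.45% − 1.282 × 5.83% = -0.45 − 7.47406 = -7.92406%
VaR = −(-7.92406%) × $5,034,000 = 7.92406% × $5,034,000 = $398,897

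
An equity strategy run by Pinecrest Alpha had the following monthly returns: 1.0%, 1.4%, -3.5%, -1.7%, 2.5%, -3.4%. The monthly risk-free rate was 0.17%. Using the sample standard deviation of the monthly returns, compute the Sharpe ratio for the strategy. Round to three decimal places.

-0.303

μ = (1 + 1.4 − 3.5 − 1.7 + 2.5 − 3.4) / 6 = -0.6167%
Σ(r − μ)² = (1 − (-0.6167))² + (1.4 − (-0.6167))² + (-3.5 − (-0.6167))² + … = 33.6283
sample σ = √(33.6283 / 5) = √6.7257 = 2.5934%
Sharpe = (μ − rf) / σ = (-0.6167 − 0.17) / 2.5934 = -0.7867 / 2.5934 = -0.3033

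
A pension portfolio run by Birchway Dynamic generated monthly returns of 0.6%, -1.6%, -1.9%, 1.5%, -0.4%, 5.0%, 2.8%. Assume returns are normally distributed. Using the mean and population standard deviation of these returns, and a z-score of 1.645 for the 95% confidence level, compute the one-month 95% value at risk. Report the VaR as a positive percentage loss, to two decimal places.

Mean return r̄ = 6.00 / 7 = 0.8571%
Σ(r − r̄)² = 36.6371; population σ = √(36.6371/7) = 2.2878%
VaR = −(r̄ − z·σ) = −(0.8571 − 1.645 × 2.2878) = −(-2.9063) = 2.9063%

2.91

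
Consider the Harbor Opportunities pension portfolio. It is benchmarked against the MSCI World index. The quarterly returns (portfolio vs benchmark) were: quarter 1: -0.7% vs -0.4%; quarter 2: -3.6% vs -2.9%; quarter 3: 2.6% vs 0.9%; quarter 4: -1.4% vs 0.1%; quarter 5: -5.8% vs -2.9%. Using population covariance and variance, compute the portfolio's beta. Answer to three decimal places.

r̄p = -1.7800%,  r̄m = -1.0400%
Cov = Σ(rp − r̄p)(rm − r̄m) / 5 = 4.0968
Var(rm) = Σ(rm − r̄m)² / 5 = 2.4784
β = Cov / Var = 4.0968 / 2.4784 = 1.6530

1.653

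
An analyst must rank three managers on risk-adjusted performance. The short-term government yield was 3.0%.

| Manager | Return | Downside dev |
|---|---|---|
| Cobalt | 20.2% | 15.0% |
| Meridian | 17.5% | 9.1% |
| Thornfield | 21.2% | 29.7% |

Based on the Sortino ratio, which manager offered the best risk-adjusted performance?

Cobalt: Sortino ratio = (20.2% − 3.0%) / 15.0% = 1.147
Meridian: Sortino ratio = (17.5% − 3.0%) / 9.1% = 1.593
Thornfield: Sortino ratio = (21.2% − 3.0%) / 29.7% = 0.613
Highest: Meridian (1.593).

Meridian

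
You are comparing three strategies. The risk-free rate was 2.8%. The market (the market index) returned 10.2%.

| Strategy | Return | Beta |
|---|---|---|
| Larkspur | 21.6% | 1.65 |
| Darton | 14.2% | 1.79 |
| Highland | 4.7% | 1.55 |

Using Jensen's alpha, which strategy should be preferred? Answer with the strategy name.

Larkspur: α = 21.6% − [2.8% + 1.65 × (10.2% − 2.8%)] = 6.590
Darton: α = 14.2% − [2.8% + 1.79 × (10.2% − 2.8%)] = -1.846
Highland: α = 4.7% − [2.8% + 1.55 × (10.2% − 2.8%)] = -9.570
Highest: Larkspur (6.590).

Larkspur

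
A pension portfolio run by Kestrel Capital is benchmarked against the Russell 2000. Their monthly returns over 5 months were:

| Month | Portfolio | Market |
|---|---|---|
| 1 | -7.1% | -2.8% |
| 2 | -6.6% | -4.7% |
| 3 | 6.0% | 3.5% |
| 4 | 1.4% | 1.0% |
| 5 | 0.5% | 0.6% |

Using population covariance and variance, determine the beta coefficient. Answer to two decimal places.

r̄p = -1.1600%,  r̄m = -0.4800%
Cov = Σ(rp − r̄p)(rm − r̄m) / 5 = 14.1632
Var(rm) = Σ(rm − r̄m)² / 5 = 8.4776
β = Cov / Var = 14.1632 / 8.4776 = 1.6707

1.67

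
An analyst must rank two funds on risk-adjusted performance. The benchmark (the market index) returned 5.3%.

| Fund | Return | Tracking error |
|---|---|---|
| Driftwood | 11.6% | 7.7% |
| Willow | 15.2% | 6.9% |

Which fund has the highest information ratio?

Driftwood: IR = (11.6% − 5.3%) / 7.7% = 0.818
Willow: IR = (15.2% − 5.3%) / 6.9% = 1.435
Highest: Willow (1.435).

Willow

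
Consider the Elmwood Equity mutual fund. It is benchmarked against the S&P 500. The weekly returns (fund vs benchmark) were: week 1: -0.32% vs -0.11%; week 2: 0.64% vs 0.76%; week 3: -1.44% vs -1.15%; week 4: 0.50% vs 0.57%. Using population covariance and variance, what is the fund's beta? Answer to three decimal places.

1.106

r̄p = -0.1550%,  r̄m = 0.0175%
Cov = Σ(rp − r̄p)(rm − r̄m) / 4 = 0.6184
Var(rm) = Σ(rm − r̄m)² / 4 = 0.5590
β = Cov / Var = 0.6184 / 0.5590 = 1.1063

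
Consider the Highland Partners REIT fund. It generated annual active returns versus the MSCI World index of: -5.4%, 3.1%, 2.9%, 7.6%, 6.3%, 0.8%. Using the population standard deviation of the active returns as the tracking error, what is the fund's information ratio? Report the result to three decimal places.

0.606

μ = (-5.4 + 3.1 + 2.9 + 7.6 + 6.3 + 0.8) / 6 = 15.30 / 6 = 2.5500%
Population σ = √[Σ(r − μ)² / 6] = √[106.2550 / 6] = √17.7092 = 4.2082%
IR = μ / tracking error = 2.5500 / 4.2082 = 0.6060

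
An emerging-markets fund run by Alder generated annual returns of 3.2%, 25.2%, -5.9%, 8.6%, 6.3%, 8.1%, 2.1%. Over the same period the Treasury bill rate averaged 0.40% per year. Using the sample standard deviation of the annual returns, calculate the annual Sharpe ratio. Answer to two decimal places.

r̄ = (3.2 + 25.2 − 5.9 + 8.6 + 6.3 + 8.1 + 2.1) / 7 = 47.60 / 7 = 6.8000%
Sample std dev = √[540.0800 / 6] = 9.4875%
Sharpe = (r̄ − rf) / σ = (6.8000 − 0.4) / 9.4875 = 6.4000 / 9.4875 = 0.6746

0.67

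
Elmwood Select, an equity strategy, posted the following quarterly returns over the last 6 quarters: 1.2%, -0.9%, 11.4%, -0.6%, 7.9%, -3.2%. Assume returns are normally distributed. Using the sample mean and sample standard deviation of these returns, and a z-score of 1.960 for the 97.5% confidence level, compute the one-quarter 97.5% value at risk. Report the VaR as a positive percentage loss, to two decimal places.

Mean return μ = 15.80 / 6 = 2.6333%
Σ(r − μ)² = (1.2 − 2.6333)² + (-0.9 − 2.6333)² + … = 163.6133
σ = √[163.6133 / 5] = 5.7204%
VaR = −(μ − z·σ) = −(2.6333 − 1.960 × 5.7204) = −(-8.5787) = 8.5787%

8.58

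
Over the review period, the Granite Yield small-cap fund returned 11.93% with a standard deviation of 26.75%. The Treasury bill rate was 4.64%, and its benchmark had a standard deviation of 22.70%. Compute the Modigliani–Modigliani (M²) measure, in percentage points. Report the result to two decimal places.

10.83

Sharpe = (Rp − Rf) / σp = (11.93% − 4.64%) / 26.75% = 0.2725
M² = Rf + Sharpe × σm = 4.64% + 0.2725 × 22.70% = 10.8258%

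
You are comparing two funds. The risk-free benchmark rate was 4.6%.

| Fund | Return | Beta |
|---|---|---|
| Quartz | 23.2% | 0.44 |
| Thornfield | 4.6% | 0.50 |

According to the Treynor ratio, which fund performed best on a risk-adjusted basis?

Quartz

Quartz: Treynor = (23.2% − 4.6%) / 0.44 = 42.273
Thornfield: Treynor = (4.6% − 4.6%) / 0.50 = 0.000
Highest: Quartz (42.273).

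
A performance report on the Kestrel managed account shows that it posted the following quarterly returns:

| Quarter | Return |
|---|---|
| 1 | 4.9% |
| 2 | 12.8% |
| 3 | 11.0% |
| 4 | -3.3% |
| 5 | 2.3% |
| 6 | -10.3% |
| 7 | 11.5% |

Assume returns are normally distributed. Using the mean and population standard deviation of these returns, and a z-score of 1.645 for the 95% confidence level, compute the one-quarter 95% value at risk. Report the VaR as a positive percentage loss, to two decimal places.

Mean return μ = 28.90 / 7 = 4.1286%
Population std dev = √[444.0543 / 7] = 7.9647%
VaR = −(μ − z·σ) = −(4.1286 − 1.645 × 7.9647) = −(-8.9733) = 8.9733%

8.97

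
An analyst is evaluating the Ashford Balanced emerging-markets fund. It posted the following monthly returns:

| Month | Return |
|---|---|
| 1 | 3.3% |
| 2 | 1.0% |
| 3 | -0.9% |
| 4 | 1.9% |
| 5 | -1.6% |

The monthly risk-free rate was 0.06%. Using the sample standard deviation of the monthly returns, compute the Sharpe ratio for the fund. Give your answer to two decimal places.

0.34

μ = (3.3 + 1 − 0.9 + 1.9 − 1.6) / 5 = 3.70 / 5 = 0.7400%
Sample σ = √[Σ(r − μ)² / 4] = √[16.1320 / 4] = √4.0330 = 2.0082%
Sharpe = (μ − rf) / σ = (0.7400 − 0.06) / 2.0082 = 0.6800 / 2.0082 = 0.3386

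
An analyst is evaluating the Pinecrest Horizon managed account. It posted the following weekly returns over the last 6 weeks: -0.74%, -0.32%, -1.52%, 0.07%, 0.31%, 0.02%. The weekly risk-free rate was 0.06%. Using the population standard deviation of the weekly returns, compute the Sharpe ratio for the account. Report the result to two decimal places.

μ = (-0.74 − 0.32 − 1.52 + 0.07 + 0.31 + 0.02) / 6 = -2.180 / 6 = -0.3633%
Σ(r − μ)² = 2.2697; population σ = √(2.2697/6) = 0.6150%
Sharpe = (μ − rf) / σ = (-0.3633 − 0.06) / 0.6150 = -0.4233 / 0.6150 = -0.6883

-0.69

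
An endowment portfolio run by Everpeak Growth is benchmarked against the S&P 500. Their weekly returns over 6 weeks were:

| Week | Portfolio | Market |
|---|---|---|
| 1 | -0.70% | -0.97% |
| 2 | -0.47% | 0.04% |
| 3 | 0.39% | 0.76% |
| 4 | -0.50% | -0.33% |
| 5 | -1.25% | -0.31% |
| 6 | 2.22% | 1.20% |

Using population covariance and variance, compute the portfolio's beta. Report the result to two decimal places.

r̄p = -0.0517%,  r̄m = 0.0650%
Cov = Σ(rp − r̄p)(rm − r̄m) / 6 = 0.6989
Var(rm) = Σ(rm − r̄m)² / 6 = 0.5233
β = Cov / Var = 0.6989 / 0.5233 = 1.3356

1.34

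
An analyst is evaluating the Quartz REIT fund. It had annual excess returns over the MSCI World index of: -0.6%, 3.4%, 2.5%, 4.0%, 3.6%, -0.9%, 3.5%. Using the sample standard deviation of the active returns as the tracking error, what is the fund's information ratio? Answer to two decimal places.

Mean return r̄ = 15.50 / 7 = 2.2143%
Σ(r − r̄)² = (-0.6 − 2.2143)² + (3.4 − 2.2143)² + (2.5 − 2.2143)² + … = 25.8686
sample σ = √(25.8686 / 6) = √4.3114 = 2.0764%
IR = r̄ / tracking error = 2.2143 / 2.0764 = 1.0664

1.07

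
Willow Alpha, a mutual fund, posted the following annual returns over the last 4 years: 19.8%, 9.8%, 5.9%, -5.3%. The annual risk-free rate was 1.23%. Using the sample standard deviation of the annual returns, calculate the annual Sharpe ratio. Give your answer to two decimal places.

0.61

r̄ = (19.8 + 9.8 + 5.9 − 5.3) / 4 = 7.5500%
Sample std dev = √[322.9700 / 3] = 10.3758%
Sharpe = (r̄ − rf) / σ = (7.5500 − 1.23) / 10.3758 = 6.3200 / 10.3758 = 0.6091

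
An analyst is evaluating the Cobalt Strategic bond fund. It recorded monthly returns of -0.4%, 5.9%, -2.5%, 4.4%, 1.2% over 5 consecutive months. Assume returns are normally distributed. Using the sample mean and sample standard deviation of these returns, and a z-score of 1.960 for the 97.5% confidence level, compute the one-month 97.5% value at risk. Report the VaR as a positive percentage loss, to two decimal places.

μ = (-0.4 + 5.9 − 2.5 + 4.4 + 1.2) / 5 = 8.60 / 5 = 1.7200%
Σ(r − μ)² = (-0.4 − 1.7200)² + (5.9 − 1.7200)² + … = 47.2280
sample σ = √(47.2280 / 4) = √11.8070 = 3.4361%
VaR = −(μ − z·σ) = −(1.7200 − 1.960 × 3.4361) = −(-5.0148) = 5.0148%

5.01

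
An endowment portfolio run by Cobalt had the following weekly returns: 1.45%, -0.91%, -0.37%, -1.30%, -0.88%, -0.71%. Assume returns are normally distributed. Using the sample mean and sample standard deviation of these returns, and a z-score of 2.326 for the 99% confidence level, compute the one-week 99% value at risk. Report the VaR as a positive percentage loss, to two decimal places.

Mean return r̄ = -2.720 / 6 = -0.4533%
Σ(r − r̄)² = (1.45 − (-0.4533))² + (-0.91 − (-0.4533))² + (-0.37 − (-0.4533))² + … = 4.8029
σ = √[4.8029 / 5] = 0.9801%
VaR = −(r̄ − z·σ) = −(-0.4533 − 2.326 × 0.9801) = −(-2.7330) = 2.7330%

2.73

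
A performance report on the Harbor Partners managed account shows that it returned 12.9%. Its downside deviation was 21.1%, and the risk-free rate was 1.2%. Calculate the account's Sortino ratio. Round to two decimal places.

Sortino = (Rp − Rf) / σd = (12.9% − 1.2%) / 21.1% = 11.70% / 21.1% = 0.5545

0.55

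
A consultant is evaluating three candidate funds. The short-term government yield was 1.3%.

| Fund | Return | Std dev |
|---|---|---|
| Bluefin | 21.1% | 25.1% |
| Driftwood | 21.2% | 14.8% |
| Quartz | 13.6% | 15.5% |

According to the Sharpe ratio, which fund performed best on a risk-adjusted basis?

Driftwood

Bluefin: Sharpe ratio = (21.1% − 1.3%) / 25.1% = 0.789
Driftwood: Sharpe ratio = (21.2% − 1.3%) / 14.8% = 1.345
Quartz: Sharpe ratio = (13.6% − 1.3%) / 15.5% = 0.794
Highest: Driftwood (1.345).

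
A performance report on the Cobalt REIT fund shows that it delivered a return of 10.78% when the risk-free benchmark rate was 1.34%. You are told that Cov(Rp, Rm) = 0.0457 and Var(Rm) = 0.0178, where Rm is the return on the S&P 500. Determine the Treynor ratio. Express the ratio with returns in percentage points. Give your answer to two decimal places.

β = Cov / Var = 0.0457 / 0.0178 = 2.5674
Treynor = (Rp − Rf) / β = (10.78% − 1.34%) / 2.5674 = 9.44 / 2.5674 = 3.6769

3.68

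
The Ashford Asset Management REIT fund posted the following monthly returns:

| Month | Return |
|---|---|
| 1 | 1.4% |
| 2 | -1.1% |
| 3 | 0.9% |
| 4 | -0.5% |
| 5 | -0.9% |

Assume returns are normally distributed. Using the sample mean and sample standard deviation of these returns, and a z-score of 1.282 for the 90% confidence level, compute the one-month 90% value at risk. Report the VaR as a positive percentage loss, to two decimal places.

1.48

μ = (1.4 − 1.1 + 0.9 − 0.5 − 0.9) / 5 = -0.0400%
Sample σ = √[Σ(r − μ)² / 4] = √[5.0320 / 4] = √1.2580 = 1.1216%
VaR = −(μ − z·σ) = −(-0.0400 − 1.282 × 1.1216) = −(-1.4779) = 1.4779%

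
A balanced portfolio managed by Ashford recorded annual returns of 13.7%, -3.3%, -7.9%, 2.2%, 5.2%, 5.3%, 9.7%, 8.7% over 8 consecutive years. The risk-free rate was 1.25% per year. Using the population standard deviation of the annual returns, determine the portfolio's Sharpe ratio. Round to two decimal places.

0.45

Mean return r̄ = 33.60 / 8 = 4.2000%
Population σ = √[Σ(r − r̄)² / 8] = √[349.6200 / 8] = √43.7025 = 6.6108%
Sharpe = (r̄ − rf) / σ = (4.2000 − 1.25) / 6.6108 = 2.9500 / 6.6108 = 0.4462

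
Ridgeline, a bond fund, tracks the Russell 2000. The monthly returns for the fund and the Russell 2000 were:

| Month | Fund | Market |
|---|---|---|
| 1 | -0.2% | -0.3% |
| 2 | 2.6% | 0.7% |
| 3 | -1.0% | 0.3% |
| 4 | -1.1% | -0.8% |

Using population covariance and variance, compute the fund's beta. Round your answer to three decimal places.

r̄p = 0.0750%,  r̄m = -0.0250%
Cov = Σ(rp − r̄p)(rm − r̄m) / 4 = 0.6169
Var(rm) = Σ(rm − r̄m)² / 4 = 0.3269
β = Cov / Var = 0.6169 / 0.3269 = 1.8871

1.887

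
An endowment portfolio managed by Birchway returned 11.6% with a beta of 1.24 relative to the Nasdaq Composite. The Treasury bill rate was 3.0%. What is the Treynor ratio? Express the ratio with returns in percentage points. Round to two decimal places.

6.94

Treynor = (Rp − Rf) / β = (11.6% − 3.0%) / 1.24 = 8.60 / 1.24 = 6.9355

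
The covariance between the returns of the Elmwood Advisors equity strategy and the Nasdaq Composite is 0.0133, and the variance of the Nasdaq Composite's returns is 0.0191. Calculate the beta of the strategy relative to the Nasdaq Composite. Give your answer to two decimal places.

β = Cov(Rp, Rm) / Var(Rm) = 0.0133 / 0.0191 = 0.6963

0.70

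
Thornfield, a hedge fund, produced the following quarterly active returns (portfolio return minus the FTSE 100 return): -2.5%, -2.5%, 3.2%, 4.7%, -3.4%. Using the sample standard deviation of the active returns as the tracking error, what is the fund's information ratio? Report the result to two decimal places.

r̄ = (-2.5 − 2.5 + 3.2 + 4.7 − 3.4) / 5 = -0.1000%
Sample σ = √[Σ(r − r̄)² / 4] = √[56.3400 / 4] = √14.0850 = 3.7530%
IR = r̄ / tracking error = -0.1000 / 3.7530 = -0.0266

-0.03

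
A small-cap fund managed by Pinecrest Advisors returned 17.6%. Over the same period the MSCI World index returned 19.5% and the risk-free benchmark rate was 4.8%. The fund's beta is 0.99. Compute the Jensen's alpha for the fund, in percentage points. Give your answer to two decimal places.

CAPM expected return = Rf + β(Rm − Rf) = 4.8% + 0.99 × (19.5% − 4.8%) = 4.8 + 0.99 × 14.70 = 19.3530%
Jensen's α = Rp − E[R] = 17.6% − 19.3530% = -1.7530

-1.75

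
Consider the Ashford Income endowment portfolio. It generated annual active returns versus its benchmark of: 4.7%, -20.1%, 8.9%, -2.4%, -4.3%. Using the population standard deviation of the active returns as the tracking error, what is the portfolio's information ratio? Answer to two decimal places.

Mean return μ = -13.20 / 5 = -2.6400%
Σ(r − μ)² = 494.7120; population σ = √(494.7120/5) = 9.9470%
IR = μ / tracking error = -2.6400 / 9.9470 = -0.2654

-0.27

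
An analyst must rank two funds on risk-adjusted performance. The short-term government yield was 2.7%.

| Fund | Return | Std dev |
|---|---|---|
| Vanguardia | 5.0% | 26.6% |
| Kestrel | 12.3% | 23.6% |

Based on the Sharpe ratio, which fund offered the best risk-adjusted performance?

Kestrel

Vanguardia: Sharpe ratio = (5.0% − 2.7%) / 26.6% = 0.086
Kestrel: Sharpe ratio = (12.3% − 2.7%) / 23.6% = 0.407
Highest: Kestrel (0.407).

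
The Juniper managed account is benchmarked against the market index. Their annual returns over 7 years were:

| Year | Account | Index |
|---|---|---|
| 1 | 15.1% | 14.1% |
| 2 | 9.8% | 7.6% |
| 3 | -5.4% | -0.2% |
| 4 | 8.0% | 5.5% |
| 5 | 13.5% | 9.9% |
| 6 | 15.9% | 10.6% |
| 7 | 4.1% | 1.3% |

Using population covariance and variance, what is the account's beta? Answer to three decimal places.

1.353

r̄p = 8.7143%,  r̄m = 6.9714%
Cov = Σ(rp − r̄p)(rm − r̄m) / 7 = 30.6761
Var(rm) = Σ(rm − r̄m)² / 7 = 22.6735
β = Cov / Var = 30.6761 / 22.6735 = 1.3529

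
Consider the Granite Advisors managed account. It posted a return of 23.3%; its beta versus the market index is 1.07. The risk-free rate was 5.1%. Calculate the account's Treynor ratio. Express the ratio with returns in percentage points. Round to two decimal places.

Treynor = (Rp − Rf) / β = (23.3% − 5.1%) / 1.07 = 18.20 / 1.07 = 17.0093

17.01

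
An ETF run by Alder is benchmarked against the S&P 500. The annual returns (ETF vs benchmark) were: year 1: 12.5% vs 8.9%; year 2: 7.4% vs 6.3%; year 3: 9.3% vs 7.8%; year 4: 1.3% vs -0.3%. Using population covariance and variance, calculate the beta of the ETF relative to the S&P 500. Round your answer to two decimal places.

r̄p = 7.6250%,  r̄m = 5.6750%
Cov = Σ(rp − r̄p)(rm − r̄m) / 4 = 14.2331
Var(rm) = Σ(rm − r̄m)² / 4 = 12.7519
β = Cov / Var = 14.2331 / 12.7519 = 1.1162

1.12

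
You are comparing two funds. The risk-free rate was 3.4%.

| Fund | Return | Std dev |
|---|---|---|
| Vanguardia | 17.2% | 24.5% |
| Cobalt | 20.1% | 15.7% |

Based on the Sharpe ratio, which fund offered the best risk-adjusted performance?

Cobalt

Vanguardia: Sharpe ratio = (17.2% − 3.4%) / 24.5% = 0.563
Cobalt: Sharpe ratio = (20.1% − 3.4%) / 15.7% = 1.064
Highest: Cobalt (1.064).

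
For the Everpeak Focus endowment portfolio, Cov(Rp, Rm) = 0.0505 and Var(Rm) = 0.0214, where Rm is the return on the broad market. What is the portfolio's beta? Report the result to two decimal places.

2.36

β = Cov(Rp, Rm) / Var(Rm) = 0.0505 / 0.0214 = 2.3598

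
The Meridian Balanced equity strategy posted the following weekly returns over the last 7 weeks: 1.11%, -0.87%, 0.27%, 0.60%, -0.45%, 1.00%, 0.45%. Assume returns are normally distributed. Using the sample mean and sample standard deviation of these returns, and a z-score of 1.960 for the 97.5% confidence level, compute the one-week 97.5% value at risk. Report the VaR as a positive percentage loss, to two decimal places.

1.13

r̄ = (1.11 − 0.87 + 0.27 + 0.6 − 0.45 + 1 + 0.45) / 7 = 2.110 / 7 = 0.3014%
Σ(r − r̄)² = 3.1909; sample σ = √(3.1909/6) = 0.7293%
VaR = −(r̄ − z·σ) = −(0.3014 − 1.960 × 0.7293) = −(-1.1280) = 1.1280%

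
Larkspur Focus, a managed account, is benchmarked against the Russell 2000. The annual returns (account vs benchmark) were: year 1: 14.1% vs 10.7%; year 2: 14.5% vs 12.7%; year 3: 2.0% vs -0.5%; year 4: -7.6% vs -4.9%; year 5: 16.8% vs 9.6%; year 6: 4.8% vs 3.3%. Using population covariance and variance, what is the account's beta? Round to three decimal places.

r̄p = 7.4333%,  r̄m = 5.1500%
Cov = Σ(rp − r̄p)(rm − r̄m) / 6 = 53.1150
Var(rm) = Σ(rm − r̄m)² / 6 = 40.6592
β = Cov / Var = 53.1150 / 40.6592 = 1.3063

1.306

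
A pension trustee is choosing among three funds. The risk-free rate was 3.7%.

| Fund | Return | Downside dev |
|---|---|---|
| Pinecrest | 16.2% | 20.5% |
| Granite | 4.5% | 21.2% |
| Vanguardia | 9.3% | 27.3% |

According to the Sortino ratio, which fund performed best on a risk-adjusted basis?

Pinecrest

Pinecrest: Sortino ratio = (16.2% − 3.7%) / 20.5% = 0.610
Granite: Sortino ratio = (4.5% − 3.7%) / 21.2% = 0.038
Vanguardia: Sortino ratio = (9.3% − 3.7%) / 27.3% = 0.205
Highest: Pinecrest (0.610).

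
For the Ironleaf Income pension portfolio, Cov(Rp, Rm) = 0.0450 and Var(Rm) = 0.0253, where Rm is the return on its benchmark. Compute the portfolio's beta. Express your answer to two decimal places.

β = Cov(Rp, Rm) / Var(Rm) = 0.0450 / 0.0253 = 1.7787

1.78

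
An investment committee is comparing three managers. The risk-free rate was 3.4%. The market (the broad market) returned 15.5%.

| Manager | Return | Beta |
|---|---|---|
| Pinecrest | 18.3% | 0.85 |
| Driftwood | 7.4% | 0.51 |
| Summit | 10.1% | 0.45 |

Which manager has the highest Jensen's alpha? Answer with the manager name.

Pinecrest: α = 18.3% − [3.4% + 0.85 × (15.5% − 3.4%)] = 4.615
Driftwood: α = 7.4% − [3.4% + 0.51 × (15.5% − 3.4%)] = -2.171
Summit: α = 10.1% − [3.4% + 0.45 × (15.5% − 3.4%)] = 1.255
Highest: Pinecrest (4.615).

Pinecrest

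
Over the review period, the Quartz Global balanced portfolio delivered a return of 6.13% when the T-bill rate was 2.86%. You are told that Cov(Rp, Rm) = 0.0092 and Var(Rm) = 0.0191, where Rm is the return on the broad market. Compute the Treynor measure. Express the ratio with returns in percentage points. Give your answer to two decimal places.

β = Cov / Var = 0.0092 / 0.0191 = 0.4817
Treynor = (Rp − Rf) / β = (6.13% − 2.86%) / 0.4817 = 3.27 / 0.4817 = 6.7885

6.79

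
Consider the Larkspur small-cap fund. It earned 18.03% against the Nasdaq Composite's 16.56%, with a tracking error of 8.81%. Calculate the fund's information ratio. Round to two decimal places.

0.17

IR = (Rp − Rb) / TE = (18.03% − 16.56%) / 8.81% = 1.47% / 8.81% = 0.1669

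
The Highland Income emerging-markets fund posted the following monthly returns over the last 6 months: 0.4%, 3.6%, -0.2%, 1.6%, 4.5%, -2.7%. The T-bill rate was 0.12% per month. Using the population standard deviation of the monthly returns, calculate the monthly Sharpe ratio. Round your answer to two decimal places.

Mean return μ = 7.20 / 6 = 1.2000%
Σ(r − μ)² = 34.6200; population σ = √(34.6200/6) = 2.4021%
Sharpe = (μ − rf) / σ = (1.2000 − 0.12) / 2.4021 = 1.0800 / 2.4021 = 0.4496

0.45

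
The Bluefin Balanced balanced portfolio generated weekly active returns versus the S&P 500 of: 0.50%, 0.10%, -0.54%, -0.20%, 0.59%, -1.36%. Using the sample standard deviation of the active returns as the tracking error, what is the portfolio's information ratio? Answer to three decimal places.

r̄ = (0.5 + 0.1 − 0.54 − 0.2 + 0.59 − 1.36) / 6 = -0.1517%
Σ(r − r̄)² = (0.5 − (-0.1517))² + (0.1 − (-0.1517))² + … = 2.6513
sample σ = √(2.6513 / 5) = √0.5303 = 0.7282%
IR = r̄ / tracking error = -0.1517 / 0.7282 = -0.2083

-0.208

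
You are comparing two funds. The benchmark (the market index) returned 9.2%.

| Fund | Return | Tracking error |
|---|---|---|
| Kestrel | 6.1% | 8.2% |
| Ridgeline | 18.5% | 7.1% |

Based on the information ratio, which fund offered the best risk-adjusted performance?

Ridgeline

Kestrel: IR = (6.1% − 9.2%) / 8.2% = -0.378
Ridgeline: IR = (18.5% − 9.2%) / 7.1% = 1.310
Highest: Ridgeline (1.310).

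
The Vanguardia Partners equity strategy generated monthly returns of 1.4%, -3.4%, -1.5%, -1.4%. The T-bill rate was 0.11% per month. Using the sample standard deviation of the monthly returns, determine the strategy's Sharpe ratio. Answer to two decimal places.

-0.68

r̄ = (1.4 − 3.4 − 1.5 − 1.4) / 4 = -4.90 / 4 = -1.2250%
Σ(r − r̄)² = 11.7275; sample σ = √(11.7275/3) = 1.9772%
Sharpe = (r̄ − rf) / σ = (-1.2250 − 0.11) / 1.9772 = -1.3350 / 1.9772 = -0.6752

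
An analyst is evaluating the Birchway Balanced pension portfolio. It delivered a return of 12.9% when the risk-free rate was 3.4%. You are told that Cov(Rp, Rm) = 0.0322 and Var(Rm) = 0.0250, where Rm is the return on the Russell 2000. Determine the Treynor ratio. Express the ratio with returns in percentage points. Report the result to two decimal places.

β = Cov / Var = 0.0322 / 0.0250 = 1.2880
Treynor = (Rp − Rf) / β = (12.9% − 3.4%) / 1.2880 = 9.50 / 1.2880 = 7.3758

7.38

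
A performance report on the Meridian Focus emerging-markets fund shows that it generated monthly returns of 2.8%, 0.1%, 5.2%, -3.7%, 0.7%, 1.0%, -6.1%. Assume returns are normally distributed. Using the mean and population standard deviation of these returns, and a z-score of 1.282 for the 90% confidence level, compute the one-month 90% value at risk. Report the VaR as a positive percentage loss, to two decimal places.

μ = (2.8 + 0.1 + 5.2 − 3.7 + 0.7 + 1 − 6.1) / 7 = 0.0000%
Population std dev = √[87.2800 / 7] = 3.5311%
VaR = −(μ − z·σ) = −(0.0000 − 1.282 × 3.5311) = −(-4.5269) = 4.5269%

4.53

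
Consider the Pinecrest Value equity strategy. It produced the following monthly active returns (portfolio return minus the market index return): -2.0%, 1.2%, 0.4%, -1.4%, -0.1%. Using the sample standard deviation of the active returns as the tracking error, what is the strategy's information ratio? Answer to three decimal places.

r̄ = (-2 + 1.2 + 0.4 − 1.4 − 0.1) / 5 = -1.90 / 5 = -0.3800%
Σ(r − r̄)² = (-2 − (-0.3800))² + (1.2 − (-0.3800))² + … = 6.8480
σ = √[6.8480 / 4] = 1.3084%
IR = r̄ / tracking error = -0.3800 / 1.3084 = -0.2904

-0.290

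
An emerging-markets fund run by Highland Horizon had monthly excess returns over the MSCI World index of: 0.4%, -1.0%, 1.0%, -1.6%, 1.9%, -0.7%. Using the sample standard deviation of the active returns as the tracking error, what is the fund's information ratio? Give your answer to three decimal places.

0.000

r̄ = (0.4 − 1 + 1 − 1.6 + 1.9 − 0.7) / 6 = -0.00 / 6 = 0.0000%
Σ(r − r̄)² = (0.4 − 0.0000)² + (-1 − 0.0000)² + … = 8.8200
sample σ = √(8.8200 / 5) = √1.7640 = 1.3282%
IR = r̄ / tracking error = 0.0000 / 1.3282 = 0.0000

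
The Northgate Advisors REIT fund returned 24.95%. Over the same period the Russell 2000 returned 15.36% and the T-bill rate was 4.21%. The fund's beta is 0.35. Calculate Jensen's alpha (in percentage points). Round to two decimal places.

CAPM expected return = Rf + β(Rm − Rf) = 4.21% + 0.35 × (15.36% − 4.21%) = 4.21 + 0.35 × 11.15 = 8.1125%
Jensen's α = Rp − E[R] = 24.95% − 8.1125% = 16.8375

16.84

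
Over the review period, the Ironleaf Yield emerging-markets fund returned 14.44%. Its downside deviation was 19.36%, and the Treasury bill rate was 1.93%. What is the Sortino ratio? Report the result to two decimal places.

0.65

Sortino = (Rp − Rf) / σd = (14.44% − 1.93%) / 19.36% = 12.51% / 19.36% = 0.6462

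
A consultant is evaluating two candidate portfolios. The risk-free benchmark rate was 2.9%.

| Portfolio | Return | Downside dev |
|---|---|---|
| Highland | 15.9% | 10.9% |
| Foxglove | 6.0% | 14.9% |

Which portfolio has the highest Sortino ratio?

Highland

Highland: Sortino ratio = (15.9% − 2.9%) / 10.9% = 1.193
Foxglove: Sortino ratio = (6.0% − 2.9%) / 14.9% = 0.208
Highest: Highland (1.193).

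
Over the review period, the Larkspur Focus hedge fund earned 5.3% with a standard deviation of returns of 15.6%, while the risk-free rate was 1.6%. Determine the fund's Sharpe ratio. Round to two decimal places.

Sharpe = (Rp − Rf) / σp = (5.3% − 1.6%) / 15.6% = 3.70% / 15.6% = 0.2372

0.24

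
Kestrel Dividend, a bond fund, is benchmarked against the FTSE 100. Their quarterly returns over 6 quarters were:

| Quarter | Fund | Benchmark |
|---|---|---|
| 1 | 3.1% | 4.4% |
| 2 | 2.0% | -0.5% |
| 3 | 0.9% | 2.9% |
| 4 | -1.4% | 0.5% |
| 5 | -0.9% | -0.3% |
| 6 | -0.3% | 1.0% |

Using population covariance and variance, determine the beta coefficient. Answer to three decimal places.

r̄p = 0.5667%,  r̄m = 1.3333%
Cov = Σ(rp − r̄p)(rm − r̄m) / 6 = 1.6644
Var(rm) = Σ(rm − r̄m)² / 6 = 3.1156
β = Cov / Var = 1.6644 / 3.1156 = 0.5342

0.534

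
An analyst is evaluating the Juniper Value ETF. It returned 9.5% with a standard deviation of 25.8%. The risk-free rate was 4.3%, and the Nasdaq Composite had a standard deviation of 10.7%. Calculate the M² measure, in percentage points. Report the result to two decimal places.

6.46

Sharpe = (Rp − Rf) / σp = (9.5% − 4.3%) / 25.8% = 0.2016
M² = Rf + Sharpe × σm = 4.3% + 0.2016 × 10.7% = 6.4571%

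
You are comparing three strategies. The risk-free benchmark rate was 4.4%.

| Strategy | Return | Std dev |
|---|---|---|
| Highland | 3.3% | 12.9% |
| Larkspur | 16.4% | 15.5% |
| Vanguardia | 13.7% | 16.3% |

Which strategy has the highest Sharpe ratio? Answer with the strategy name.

Highland: Sharpe ratio = (3.3% − 4.4%) / 12.9% = -0.085
Larkspur: Sharpe ratio = (16.4% − 4.4%) / 15.5% = 0.774
Vanguardia: Sharpe ratio = (13.7% − 4.4%) / 16.3% = 0.571
Highest: Larkspur (0.774).

Larkspur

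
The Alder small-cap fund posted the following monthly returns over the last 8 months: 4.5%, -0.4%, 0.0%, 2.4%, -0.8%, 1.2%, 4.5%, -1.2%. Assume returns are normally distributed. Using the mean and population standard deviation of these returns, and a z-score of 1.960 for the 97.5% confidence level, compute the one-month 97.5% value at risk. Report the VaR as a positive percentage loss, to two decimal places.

2.94

r̄ = (4.5 − 0.4 + 0 + 2.4 − 0.8 + 1.2 + 4.5 − 1.2) / 8 = 10.20 / 8 = 1.2750%
Σ(r − r̄)² = (4.5 − 1.2750)² + (-0.4 − 1.2750)² + … = 36.9350
σ = √[36.9350 / 8] = 2.1487%
VaR = −(r̄ − z·σ) = −(1.2750 − 1.960 × 2.1487) = −(-2.9365) = 2.9365%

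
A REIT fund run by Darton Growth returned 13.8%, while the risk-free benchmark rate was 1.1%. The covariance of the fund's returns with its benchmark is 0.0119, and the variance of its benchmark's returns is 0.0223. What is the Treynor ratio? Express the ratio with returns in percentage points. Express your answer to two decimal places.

β = Cov / Var = 0.0119 / 0.0223 = 0.5336
Treynor = (Rp − Rf) / β = (13.8% − 1.1%) / 0.5336 = 12.70 / 0.5336 = 23.8006

23.80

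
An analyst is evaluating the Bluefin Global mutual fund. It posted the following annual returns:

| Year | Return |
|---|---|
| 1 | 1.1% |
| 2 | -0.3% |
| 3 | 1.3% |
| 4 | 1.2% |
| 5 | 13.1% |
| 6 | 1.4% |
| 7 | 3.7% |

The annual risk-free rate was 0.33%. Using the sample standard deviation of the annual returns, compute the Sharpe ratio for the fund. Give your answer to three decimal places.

0.599

μ = (1.1 − 0.3 + 1.3 + 1.2 + 13.1 + 1.4 + 3.7) / 7 = 21.50 / 7 = 3.0714%
Σ(r − μ)² = (1.1 − 3.0714)² + (-0.3 − 3.0714)² + (1.3 − 3.0714)² + … = 125.6543
σ = √[125.6543 / 6] = 4.5763%
Sharpe = (μ − rf) / σ = (3.0714 − 0.33) / 4.5763 = 2.7414 / 4.5763 = 0.5990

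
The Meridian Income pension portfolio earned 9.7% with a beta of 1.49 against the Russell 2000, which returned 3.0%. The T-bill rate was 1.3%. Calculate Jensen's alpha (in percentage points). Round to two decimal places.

CAPM expected return = Rf + β(Rm − Rf) = 1.3% + 1.49 × (3.0% − 1.3%) = 1.3 + 1.49 × 1.70 = 3.8330%
Jensen's α = Rp − E[R] = 9.7% − 3.8330% = 5.8670

5.87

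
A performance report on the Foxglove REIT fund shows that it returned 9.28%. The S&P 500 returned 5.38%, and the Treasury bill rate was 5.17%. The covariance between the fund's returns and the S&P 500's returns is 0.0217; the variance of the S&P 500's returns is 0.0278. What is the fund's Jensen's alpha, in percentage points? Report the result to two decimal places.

β = Cov / Var = 0.0217 / 0.0278 = 0.7806
E[R] = Rf + β(Rm − Rf) = 5.17% + 0.7806 × (5.38% − 5.17%) = 5.3339%
α = Rp − E[R] = 9.28% − 5.3339% = 3.9461

3.95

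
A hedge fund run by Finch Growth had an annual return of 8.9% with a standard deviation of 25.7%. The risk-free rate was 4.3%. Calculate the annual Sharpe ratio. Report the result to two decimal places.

Sharpe = (Rp − Rf) / σp = (8.9% − 4.3%) / 25.7% = 4.60% / 25.7% = 0.1790

0.18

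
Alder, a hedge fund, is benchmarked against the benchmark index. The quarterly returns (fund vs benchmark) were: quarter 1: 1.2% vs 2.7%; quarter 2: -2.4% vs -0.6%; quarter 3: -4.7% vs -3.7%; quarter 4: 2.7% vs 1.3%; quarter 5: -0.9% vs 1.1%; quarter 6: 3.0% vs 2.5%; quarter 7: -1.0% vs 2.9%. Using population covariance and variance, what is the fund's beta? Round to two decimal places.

0.93

r̄p = -0.3000%,  r̄m = 0.8857%
Cov = Σ(rp − r̄p)(rm − r̄m) / 7 = 4.4357
Var(rm) = Σ(rm − r̄m)² / 7 = 4.7727
β = Cov / Var = 4.4357 / 4.7727 = 0.9294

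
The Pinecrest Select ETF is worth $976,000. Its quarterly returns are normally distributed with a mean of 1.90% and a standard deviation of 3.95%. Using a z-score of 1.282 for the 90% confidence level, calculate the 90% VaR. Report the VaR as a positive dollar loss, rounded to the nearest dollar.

$30,880

Return at the 90% tail: μ − z·σ = 1.90% − 1.282 × 3.95% = 1.9 − 5.0639 = -3.1639%
VaR = −(-3.1639%) × $976,000 = 3.1639% × $976,000 = $30,880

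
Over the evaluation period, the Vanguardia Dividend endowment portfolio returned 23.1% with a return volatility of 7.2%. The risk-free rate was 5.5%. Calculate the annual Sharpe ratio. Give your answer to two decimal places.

Sharpe = (Rp − Rf) / σp = (23.1% − 5.5%) / 7.2% = 17.60% / 7.2% = 2.4444

2.44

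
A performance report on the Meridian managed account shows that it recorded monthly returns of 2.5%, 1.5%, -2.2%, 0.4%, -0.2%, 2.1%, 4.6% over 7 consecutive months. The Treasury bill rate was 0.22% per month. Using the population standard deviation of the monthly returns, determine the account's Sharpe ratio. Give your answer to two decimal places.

r̄ = (2.5 + 1.5 − 2.2 + 0.4 − 0.2 + 2.1 + 4.6) / 7 = 1.2429%
Σ(r − r̄)² = (2.5 − 1.2429)² + (1.5 − 1.2429)² + (-2.2 − 1.2429)² + … = 28.2971
σ = √[28.2971 / 7] = 2.0106%
Sharpe = (r̄ − rf) / σ = (1.2429 − 0.22) / 2.0106 = 1.0229 / 2.0106 = 0.5088

0.51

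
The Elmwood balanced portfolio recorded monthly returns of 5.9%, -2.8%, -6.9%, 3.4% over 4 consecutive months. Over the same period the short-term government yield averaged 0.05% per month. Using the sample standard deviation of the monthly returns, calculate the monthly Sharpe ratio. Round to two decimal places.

r̄ = (5.9 − 2.8 − 6.9 + 3.4) / 4 = -0.1000%
Σ(r − r̄)² = (5.9 − (-0.1000))² + (-2.8 − (-0.1000))² + … = 101.7800
sample σ = √(101.7800 / 3) = √33.9267 = 5.8247%
Sharpe = (r̄ − rf) / σ = (-0.1000 − 0.05) / 5.8247 = -0.1500 / 5.8247 = -0.0258

-0.03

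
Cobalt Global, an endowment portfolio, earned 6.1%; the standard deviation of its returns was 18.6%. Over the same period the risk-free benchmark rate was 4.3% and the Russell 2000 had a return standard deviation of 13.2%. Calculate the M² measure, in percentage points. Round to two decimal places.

5.58

Sharpe = (Rp − Rf) / σp = (6.1% − 4.3%) / 18.6% = 0.0968
M² = Rf + Sharpe × σm = 4.3% + 0.0968 × 13.2% = 5.5778%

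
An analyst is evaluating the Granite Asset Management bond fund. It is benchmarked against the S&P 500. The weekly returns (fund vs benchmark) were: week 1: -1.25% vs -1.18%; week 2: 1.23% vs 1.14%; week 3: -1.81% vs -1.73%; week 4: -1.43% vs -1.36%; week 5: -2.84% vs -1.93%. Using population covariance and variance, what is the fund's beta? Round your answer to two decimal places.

r̄p = -1.2200%,  r̄m = -1.0120%
Cov = Σ(rp − r̄p)(rm − r̄m) / 5 = 1.4523
Var(rm) = Σ(rm − r̄m)² / 5 = 1.2277
β = Cov / Var = 1.4523 / 1.2277 = 1.1829

1.18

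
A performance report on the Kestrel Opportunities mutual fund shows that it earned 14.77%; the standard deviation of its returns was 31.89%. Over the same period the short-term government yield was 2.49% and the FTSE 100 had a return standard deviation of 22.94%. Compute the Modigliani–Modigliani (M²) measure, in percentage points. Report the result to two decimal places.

11.32

Sharpe = (Rp − Rf) / σp = (14.77% − 2.49%) / 31.89% = 0.3851
M² = Rf + Sharpe × σm = 2.49% + 0.3851 × 22.94% = 11.3242%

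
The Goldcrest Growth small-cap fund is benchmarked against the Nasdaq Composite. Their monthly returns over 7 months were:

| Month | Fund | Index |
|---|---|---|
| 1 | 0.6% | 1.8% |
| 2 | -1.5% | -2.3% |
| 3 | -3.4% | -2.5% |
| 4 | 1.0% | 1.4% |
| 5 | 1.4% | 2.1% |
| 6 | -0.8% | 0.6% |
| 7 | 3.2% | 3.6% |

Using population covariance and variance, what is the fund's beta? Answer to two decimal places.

0.90

r̄p = 0.0714%,  r̄m = 0.6714%
Cov = Σ(rp − r̄p)(rm − r̄m) / 7 = 4.0106
Var(rm) = Σ(rm − r̄m)² / 7 = 4.4735
β = Cov / Var = 4.0106 / 4.4735 = 0.8965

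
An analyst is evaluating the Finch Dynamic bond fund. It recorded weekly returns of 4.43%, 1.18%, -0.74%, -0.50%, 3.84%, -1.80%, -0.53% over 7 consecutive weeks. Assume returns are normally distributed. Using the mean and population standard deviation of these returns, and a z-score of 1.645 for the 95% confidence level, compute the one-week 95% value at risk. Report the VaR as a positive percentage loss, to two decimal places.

r̄ = (4.43 + 1.18 − 0.74 − 0.5 + 3.84 − 1.8 − 0.53) / 7 = 5.880 / 7 = 0.8400%
Σ(r − r̄)² = 35.1422; population σ = √(35.1422/7) = 2.2406%
VaR = −(r̄ − z·σ) = −(0.8400 − 1.645 × 2.2406) = −(-2.8458) = 2.8458%

2.85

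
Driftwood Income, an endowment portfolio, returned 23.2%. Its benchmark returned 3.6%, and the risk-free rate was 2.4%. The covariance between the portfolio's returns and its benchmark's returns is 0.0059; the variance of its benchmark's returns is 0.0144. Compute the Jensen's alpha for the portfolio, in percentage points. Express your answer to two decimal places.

20.31

β = Cov / Var = 0.0059 / 0.0144 = 0.4097
E[R] = Rf + β(Rm − Rf) = 2.4% + 0.4097 × (3.6% − 2.4%) = 2.8916%
α = Rp − E[R] = 23.2% − 2.8916% = 20.3084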